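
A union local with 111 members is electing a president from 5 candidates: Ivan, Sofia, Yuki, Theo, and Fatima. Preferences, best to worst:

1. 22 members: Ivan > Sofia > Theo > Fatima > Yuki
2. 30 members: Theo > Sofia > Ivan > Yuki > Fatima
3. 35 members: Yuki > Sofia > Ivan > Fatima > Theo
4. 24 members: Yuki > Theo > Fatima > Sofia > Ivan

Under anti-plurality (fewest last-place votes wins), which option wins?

Sofia

Last-place votes: Ivan 24, Sofia 0, Yuki 22, Theo 35, Fatima 30.
Sofia is ranked last by the fewest voters, so Sofia wins.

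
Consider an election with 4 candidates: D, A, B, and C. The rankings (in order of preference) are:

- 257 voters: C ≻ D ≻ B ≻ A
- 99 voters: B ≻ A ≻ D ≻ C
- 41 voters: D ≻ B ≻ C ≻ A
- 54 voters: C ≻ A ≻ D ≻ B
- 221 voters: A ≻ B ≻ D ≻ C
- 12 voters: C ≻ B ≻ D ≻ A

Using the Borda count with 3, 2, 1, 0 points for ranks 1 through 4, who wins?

D: 257·2 + 99·1 + 41·3 + 54·1 + 221·1 + 12·1 = 1023
A: 257·0 + 99·2 + 41·0 + 54·2 + 221·3 + 12·0 = 969
B: 257·1 + 99·3 + 41·2 + 54·0 + 221·2 + 12·2 = 1102
C: 257·3 + 99·0 + 41·1 + 54·3 + 221·0 + 12·3 = 1010
B has the highest Borda score (1102).

B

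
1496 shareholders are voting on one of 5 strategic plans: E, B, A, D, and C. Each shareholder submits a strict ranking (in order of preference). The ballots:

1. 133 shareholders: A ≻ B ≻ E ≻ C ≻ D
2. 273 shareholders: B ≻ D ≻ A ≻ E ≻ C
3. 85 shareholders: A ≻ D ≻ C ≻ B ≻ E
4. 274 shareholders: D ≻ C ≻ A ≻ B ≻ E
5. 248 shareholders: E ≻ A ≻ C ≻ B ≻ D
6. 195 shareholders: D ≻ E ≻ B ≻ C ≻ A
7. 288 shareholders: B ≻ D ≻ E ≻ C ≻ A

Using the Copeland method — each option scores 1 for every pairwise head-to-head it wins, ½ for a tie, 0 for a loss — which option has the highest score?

B

E: beats C; loses to B, A, and D → score 1.
B: beats E, A, D, and C → score 4.
A: beats E; loses to B, D, and C → score 1.
D: beats E, A, and C; loses to B → score 3.
C: beats A; loses to E, B, and D → score 1.
B has the best pairwise record.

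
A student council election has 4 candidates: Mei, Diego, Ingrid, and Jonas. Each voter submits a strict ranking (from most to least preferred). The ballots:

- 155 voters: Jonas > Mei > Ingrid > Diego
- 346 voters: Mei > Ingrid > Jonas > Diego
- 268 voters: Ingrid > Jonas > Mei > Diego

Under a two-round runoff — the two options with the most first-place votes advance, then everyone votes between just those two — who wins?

Round 1 first-place votes: Mei 346, Diego 0, Ingrid 268, Jonas 155.
Mei and Ingrid advance.
Runoff: Mei is preferred to Ingrid by 501 voters; Ingrid by 268.
Mei wins the runoff.

Mei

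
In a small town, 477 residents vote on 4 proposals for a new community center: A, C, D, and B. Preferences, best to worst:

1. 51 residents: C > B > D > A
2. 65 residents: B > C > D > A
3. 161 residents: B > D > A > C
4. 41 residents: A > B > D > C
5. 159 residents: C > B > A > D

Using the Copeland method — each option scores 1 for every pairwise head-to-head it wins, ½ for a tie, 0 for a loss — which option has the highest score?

B

A: loses to C, D, and B → score 0.
C: beats A and D; loses to B → score 2.
D: beats A; loses to C and B → score 1.
B: beats A, C, and D → score 3.
B has the best pairwise record.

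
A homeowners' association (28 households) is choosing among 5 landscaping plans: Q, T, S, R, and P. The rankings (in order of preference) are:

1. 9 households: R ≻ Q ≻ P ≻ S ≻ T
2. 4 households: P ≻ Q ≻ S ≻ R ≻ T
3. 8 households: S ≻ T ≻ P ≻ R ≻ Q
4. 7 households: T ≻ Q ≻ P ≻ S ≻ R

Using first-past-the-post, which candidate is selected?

R

First-place votes: Q 0, T 7, S 8, R 9, P 4.
R has the most first-place votes.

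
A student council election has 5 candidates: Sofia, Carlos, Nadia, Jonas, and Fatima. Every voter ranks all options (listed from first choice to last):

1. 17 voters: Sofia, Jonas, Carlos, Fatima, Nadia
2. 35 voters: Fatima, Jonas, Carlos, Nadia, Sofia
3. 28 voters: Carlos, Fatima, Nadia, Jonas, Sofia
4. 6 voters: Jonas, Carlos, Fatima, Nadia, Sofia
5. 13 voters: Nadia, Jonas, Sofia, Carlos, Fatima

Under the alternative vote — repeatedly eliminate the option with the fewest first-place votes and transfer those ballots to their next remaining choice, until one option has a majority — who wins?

Round 1: Sofia 17, Carlos 28, Nadia 13, Jonas 6, Fatima 35. Eliminate Jonas.
Round 2: Sofia 17, Carlos 34, Nadia 13, Fatima 35. Eliminate Nadia.
Round 3: Sofia 30, Carlos 34, Fatima 35. Eliminate Sofia.
Round 4: Carlos 64, Fatima 35. Carlos has a majority.

Carlos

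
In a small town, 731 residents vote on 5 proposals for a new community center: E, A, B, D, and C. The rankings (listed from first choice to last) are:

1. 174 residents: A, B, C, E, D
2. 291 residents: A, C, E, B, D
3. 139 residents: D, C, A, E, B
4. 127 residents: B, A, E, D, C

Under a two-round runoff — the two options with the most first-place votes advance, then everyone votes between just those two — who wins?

Round 1 first-place votes: E 0, A 465, B 127, D 139, C 0.
A and D advance.
Runoff: A is preferred to D by 592 voters; D by 139.
A wins the runoff.

A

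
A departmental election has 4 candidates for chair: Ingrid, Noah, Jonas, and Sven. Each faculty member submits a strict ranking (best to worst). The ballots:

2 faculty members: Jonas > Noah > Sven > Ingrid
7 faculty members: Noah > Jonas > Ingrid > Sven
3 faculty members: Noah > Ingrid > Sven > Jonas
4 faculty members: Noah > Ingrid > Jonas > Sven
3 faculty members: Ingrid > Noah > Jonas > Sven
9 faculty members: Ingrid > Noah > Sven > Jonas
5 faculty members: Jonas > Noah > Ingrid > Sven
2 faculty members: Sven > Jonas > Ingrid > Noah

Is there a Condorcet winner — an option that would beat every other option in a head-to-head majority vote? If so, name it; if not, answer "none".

Noah vs Ingrid: 21–14 for Noah.
Noah vs Jonas: 26–9 for Noah.
Noah vs Sven: 33–2 for Noah.
Noah beats every other option head-to-head.

Noah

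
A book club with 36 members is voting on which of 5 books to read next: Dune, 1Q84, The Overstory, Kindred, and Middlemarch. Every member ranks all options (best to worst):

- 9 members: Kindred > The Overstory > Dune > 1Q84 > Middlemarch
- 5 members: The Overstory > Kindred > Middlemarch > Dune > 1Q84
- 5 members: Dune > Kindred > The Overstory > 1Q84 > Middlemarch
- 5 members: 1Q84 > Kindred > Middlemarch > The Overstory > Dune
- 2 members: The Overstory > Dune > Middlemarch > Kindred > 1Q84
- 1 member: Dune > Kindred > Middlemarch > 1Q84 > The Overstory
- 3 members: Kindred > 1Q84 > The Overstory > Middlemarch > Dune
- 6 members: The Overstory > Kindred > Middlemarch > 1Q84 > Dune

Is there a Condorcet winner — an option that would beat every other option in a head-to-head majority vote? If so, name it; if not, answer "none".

Kindred

Kindred vs Dune: 28–8 for Kindred.
Kindred vs 1Q84: 31–5 for Kindred.
Kindred vs The Overstory: 23–13 for Kindred.
Kindred vs Middlemarch: 34–2 for Kindred.
Kindred beats every other option head-to-head.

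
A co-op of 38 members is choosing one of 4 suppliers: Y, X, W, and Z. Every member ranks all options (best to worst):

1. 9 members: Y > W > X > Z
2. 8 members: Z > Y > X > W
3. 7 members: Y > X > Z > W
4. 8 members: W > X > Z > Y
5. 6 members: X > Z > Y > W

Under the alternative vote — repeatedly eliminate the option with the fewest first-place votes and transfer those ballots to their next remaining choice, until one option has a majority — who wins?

Round 1: Y 16, X 6, W 8, Z 8. Eliminate X.
Round 2: Y 16, W 8, Z 14. Eliminate W.
Round 3: Y 16, Z 22. Z has a majority.

Z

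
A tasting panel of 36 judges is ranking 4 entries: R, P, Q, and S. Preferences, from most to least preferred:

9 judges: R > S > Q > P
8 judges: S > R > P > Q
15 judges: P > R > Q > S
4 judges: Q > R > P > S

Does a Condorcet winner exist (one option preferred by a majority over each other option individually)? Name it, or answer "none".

R vs P: 21–15 for R.
R vs Q: 32–4 for R.
R vs S: 28–8 for R.
R beats every other option head-to-head.

R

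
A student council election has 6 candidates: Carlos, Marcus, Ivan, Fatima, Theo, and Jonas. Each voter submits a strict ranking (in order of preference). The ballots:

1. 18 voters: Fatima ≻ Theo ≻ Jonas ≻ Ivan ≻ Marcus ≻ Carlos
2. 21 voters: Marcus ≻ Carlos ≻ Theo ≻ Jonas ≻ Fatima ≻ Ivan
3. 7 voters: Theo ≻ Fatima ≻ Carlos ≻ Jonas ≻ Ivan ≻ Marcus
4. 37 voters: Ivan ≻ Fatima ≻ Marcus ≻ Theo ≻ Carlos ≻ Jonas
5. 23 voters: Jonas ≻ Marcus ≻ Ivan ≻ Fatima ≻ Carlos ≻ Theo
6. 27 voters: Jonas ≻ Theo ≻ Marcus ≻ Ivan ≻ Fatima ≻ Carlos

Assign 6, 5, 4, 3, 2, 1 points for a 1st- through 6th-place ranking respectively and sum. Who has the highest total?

Carlos: 18·1 + 21·5 + 7·4 + 37·2 + 23·2 + 27·1 = 298
Marcus: 18·2 + 21·6 + 7·1 + 37·4 + 23·5 + 27·4 = 540
Ivan: 18·3 + 21·1 + 7·2 + 37·6 + 23·4 + 27·3 = 484
Fatima: 18·6 + 21·2 + 7·5 + 37·5 + 23·3 + 27·2 = 493
Theo: 18·5 + 21·4 + 7·6 + 37·3 + 23·1 + 27·5 = 485
Jonas: 18·4 + 21·3 + 7·3 + 37·1 + 23·6 + 27·6 = 493
Marcus has the highest Borda score (540).

Marcus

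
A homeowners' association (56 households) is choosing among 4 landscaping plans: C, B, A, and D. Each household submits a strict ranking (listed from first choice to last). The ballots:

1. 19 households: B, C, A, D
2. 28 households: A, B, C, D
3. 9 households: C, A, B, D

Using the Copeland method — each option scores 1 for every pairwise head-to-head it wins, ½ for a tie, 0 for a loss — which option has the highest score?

A

C: beats D; ties A; loses to B → score 1.5.
B: beats C and D; loses to A → score 2.
A: beats B and D; ties C → score 2.5.
D: loses to C, B, and A → score 0.
A has the best pairwise record.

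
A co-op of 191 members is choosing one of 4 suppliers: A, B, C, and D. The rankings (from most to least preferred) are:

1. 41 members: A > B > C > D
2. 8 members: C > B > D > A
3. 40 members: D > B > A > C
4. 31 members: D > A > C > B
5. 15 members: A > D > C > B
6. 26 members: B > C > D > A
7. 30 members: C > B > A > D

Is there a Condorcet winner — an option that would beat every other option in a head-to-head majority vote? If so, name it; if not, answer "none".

B

B vs A: 104–87 for B.
B vs C: 107–84 for B.
B vs D: 105–86 for B.
B beats every other option head-to-head.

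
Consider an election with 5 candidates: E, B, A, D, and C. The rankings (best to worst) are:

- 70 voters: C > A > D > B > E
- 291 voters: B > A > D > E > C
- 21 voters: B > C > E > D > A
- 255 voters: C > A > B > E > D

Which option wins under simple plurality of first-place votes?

First-place votes: E 0, B 312, A 0, D 0, C 325.
C has the most first-place votes.

C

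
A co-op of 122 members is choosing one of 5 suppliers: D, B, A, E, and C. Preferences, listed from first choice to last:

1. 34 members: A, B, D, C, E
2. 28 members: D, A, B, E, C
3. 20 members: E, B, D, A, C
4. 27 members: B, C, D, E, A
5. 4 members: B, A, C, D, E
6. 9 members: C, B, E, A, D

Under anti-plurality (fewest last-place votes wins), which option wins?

Last-place votes: D 9, B 0, A 27, E 38, C 48.
B is ranked last by the fewest voters, so B wins.

B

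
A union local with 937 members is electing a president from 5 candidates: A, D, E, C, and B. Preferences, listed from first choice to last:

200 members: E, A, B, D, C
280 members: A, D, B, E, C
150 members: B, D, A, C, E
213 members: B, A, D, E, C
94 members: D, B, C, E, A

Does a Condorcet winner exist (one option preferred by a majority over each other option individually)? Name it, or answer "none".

A vs D: 693–244 for A.
A vs E: 643–294 for A.
A vs C: 843–94 for A.
A vs B: 480–457 for A.
A beats every other option head-to-head.

A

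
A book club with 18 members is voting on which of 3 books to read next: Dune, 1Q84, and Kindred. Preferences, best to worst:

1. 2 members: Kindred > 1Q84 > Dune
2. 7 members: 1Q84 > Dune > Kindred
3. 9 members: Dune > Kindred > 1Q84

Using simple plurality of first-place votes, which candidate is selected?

First-place votes: Dune 9, 1Q84 7, Kindred 2.
Dune has the most first-place votes.

Dune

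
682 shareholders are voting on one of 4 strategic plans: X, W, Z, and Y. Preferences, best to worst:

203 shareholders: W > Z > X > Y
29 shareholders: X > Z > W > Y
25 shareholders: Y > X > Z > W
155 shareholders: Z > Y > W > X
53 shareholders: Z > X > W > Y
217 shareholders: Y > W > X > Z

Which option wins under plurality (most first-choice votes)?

Y

First-place votes: X 29, W 203, Z 208, Y 242.
Y has the most first-place votes.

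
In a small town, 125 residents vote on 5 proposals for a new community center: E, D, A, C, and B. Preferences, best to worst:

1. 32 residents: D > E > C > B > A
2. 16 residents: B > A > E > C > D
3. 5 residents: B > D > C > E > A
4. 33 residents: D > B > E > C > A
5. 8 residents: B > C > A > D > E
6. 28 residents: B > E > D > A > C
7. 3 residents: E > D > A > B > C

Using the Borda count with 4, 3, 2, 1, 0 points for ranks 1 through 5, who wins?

E: 32·3 + 16·2 + 5·1 + 33·2 + 8·0 + 28·3 + 3·4 = 295
D: 32·4 + 16·0 + 5·3 + 33·4 + 8·1 + 28·2 + 3·3 = 348
A: 32·0 + 16·3 + 5·0 + 33·0 + 8·2 + 28·1 + 3·2 = 98
C: 32·2 + 16·1 + 5·2 + 33·1 + 8·3 + 28·0 + 3·0 = 147
B: 32·1 + 16·4 + 5·4 + 33·3 + 8·4 + 28·4 + 3·1 = 362
B has the highest Borda score (362).

B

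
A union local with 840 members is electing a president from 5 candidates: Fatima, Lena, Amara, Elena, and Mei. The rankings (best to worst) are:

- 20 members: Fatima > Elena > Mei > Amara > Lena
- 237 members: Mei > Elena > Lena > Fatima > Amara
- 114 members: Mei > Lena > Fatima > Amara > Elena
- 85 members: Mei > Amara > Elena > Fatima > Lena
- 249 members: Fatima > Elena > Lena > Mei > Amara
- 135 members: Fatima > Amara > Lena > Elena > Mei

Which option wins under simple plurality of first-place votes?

Mei

First-place votes: Fatima 404, Lena 0, Amara 0, Elena 0, Mei 436.
Mei has the most first-place votes.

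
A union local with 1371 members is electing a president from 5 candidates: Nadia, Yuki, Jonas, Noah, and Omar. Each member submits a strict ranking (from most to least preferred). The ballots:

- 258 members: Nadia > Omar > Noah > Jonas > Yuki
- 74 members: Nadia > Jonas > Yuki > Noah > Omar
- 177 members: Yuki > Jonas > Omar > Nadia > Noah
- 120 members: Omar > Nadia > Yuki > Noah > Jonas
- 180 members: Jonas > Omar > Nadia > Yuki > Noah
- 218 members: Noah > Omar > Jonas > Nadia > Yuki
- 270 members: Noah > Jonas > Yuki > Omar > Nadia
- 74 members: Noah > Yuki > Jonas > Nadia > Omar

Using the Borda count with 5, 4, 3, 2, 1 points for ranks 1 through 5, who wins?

Nadia: 258·5 + 74·5 + 177·2 + 120·4 + 180·3 + 218·2 + 270·1 + 74·2 = 3888
Yuki: 258·1 + 74·3 + 177·5 + 120·3 + 180·2 + 218·1 + 270·3 + 74·4 = 3409
Jonas: 258·2 + 74·4 + 177·4 + 120·1 + 180·5 + 218·3 + 270·4 + 74·3 = 4496
Noah: 258·3 + 74·2 + 177·1 + 120·2 + 180·1 + 218·5 + 270·5 + 74·5 = 4329
Omar: 258·4 + 74·1 + 177·3 + 120·5 + 180·4 + 218·4 + 270·2 + 74·1 = 4443
Jonas has the highest Borda score (4496).

Jonas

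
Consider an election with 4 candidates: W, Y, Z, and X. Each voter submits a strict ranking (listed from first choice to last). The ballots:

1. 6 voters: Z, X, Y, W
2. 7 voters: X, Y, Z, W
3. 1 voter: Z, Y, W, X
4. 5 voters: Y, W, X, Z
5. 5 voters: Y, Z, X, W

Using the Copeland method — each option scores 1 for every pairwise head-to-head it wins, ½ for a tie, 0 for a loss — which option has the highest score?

X

W: loses to Y, Z, and X → score 0.
Y: beats W and Z; loses to X → score 2.
Z: beats W; ties X; loses to Y → score 1.5.
X: beats W and Y; ties Z → score 2.5.
X has the best pairwise record.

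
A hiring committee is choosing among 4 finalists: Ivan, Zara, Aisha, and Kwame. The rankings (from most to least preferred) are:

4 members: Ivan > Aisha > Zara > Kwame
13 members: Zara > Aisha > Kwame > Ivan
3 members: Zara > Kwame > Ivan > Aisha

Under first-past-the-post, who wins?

Zara

First-place votes: Ivan 4, Zara 16, Aisha 0, Kwame 0.
Zara has the most first-place votes.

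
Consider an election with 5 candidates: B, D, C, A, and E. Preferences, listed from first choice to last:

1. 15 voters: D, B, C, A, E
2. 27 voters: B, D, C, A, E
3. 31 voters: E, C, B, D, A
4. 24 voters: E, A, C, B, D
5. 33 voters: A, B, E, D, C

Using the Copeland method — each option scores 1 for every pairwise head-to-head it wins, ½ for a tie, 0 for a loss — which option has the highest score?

B: beats D, C, A, and E → score 4.
D: beats C and A; loses to B and E → score 2.
C: beats A; loses to B, D, and E → score 1.
A: beats E; loses to B, D, and C → score 1.
E: beats D and C; loses to B and A → score 2.
B has the best pairwise record.

B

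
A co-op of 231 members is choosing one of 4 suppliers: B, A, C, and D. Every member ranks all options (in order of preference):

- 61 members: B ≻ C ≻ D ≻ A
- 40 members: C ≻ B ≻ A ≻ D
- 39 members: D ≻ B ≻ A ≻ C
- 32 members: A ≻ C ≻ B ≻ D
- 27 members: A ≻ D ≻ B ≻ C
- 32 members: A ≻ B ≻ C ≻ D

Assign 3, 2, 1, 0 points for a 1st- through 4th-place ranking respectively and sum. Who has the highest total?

B: 61·3 + 40·2 + 39·2 + 32·1 + 27·1 + 32·2 = 464
A: 61·0 + 40·1 + 39·1 + 32·3 + 27·3 + 32·3 = 352
C: 61·2 + 40·3 + 39·0 + 32·2 + 27·0 + 32·1 = 338
D: 61·1 + 40·0 + 39·3 + 32·0 + 27·2 + 32·0 = 232
B has the highest Borda score (464).

B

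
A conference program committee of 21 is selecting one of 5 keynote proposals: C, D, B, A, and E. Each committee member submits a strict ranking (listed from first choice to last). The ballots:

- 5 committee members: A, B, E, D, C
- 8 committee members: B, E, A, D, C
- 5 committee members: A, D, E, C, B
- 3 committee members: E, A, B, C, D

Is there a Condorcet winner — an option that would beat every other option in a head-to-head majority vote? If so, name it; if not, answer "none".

Checking pairwise contests:
D beats C 18–3.
B beats D 16–5.
A beats B 13–8.
E beats A 11–10.
B beats E 13–8.
Every option loses at least one head-to-head, so there is no Condorcet winner.

none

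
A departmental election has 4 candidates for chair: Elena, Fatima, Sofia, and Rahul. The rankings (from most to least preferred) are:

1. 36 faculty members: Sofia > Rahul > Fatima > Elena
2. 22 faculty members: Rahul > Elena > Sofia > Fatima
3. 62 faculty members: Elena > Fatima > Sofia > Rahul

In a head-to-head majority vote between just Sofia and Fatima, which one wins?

Fatima

Voters preferring Sofia to Fatima: 58; preferring Fatima to Sofia: 62.
Fatima wins the head-to-head.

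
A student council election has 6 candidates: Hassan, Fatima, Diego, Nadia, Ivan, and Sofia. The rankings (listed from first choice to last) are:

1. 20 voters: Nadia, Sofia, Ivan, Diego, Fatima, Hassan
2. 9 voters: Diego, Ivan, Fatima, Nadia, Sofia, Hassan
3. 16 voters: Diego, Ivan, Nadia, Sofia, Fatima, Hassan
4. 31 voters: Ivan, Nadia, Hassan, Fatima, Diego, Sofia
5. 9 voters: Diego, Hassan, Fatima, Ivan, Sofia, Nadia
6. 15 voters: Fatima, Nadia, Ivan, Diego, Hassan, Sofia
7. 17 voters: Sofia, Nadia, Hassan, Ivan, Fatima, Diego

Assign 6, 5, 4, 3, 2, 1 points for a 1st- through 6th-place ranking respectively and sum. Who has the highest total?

Hassan: 20·1 + 9·1 + 16·1 + 31·4 + 9·5 + 15·2 + 17·4 = 312
Fatima: 20·2 + 9·4 + 16·2 + 31·3 + 9·4 + 15·6 + 17·2 = 361
Diego: 20·3 + 9·6 + 16·6 + 31·2 + 9·6 + 15·3 + 17·1 = 388
Nadia: 20·6 + 9·3 + 16·4 + 31·5 + 9·1 + 15·5 + 17·5 = 535
Ivan: 20·4 + 9·5 + 16·5 + 31·6 + 9·3 + 15·4 + 17·3 = 529
Sofia: 20·5 + 9·2 + 16·3 + 31·1 + 9·2 + 15·1 + 17·6 = 332
Nadia has the highest Borda score (535).

Nadia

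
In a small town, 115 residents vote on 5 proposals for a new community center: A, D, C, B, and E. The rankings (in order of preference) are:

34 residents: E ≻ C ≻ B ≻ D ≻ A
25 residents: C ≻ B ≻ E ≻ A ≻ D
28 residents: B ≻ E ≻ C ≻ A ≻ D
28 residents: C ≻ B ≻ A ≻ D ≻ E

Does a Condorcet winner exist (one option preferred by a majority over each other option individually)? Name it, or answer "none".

Checking pairwise contests:
C beats A 115–0.
A beats D 81–34.
E beats C 62–53.
C beats B 87–28.
B beats E 81–34.
Every option loses at least one head-to-head, so there is no Condorcet winner.

none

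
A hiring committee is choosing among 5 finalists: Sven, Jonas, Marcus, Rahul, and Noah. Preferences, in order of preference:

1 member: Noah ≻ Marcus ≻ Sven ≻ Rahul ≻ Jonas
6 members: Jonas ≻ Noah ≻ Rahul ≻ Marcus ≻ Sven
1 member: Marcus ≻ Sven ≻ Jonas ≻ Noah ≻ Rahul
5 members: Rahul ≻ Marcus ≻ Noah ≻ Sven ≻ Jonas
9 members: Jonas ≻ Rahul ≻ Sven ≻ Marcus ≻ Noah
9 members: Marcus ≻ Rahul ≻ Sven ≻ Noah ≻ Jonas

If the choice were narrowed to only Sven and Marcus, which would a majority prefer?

Voters preferring Sven to Marcus: 9; preferring Marcus to Sven: 22.
Marcus wins the head-to-head.

Marcus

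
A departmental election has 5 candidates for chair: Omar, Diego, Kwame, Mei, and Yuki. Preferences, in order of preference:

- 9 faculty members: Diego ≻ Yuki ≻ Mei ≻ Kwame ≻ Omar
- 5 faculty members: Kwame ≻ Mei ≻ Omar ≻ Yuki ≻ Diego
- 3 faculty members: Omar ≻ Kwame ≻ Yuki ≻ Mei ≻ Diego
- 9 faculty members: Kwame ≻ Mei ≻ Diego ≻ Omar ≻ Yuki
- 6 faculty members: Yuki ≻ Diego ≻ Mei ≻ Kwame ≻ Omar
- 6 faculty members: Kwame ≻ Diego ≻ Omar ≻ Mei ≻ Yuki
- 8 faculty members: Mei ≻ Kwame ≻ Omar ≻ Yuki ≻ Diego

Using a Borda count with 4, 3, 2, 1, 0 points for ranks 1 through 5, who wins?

Kwame

Omar: 9·0 + 5·2 + 3·4 + 9·1 + 6·0 + 6·2 + 8·2 = 59
Diego: 9·4 + 5·0 + 3·0 + 9·2 + 6·3 + 6·3 + 8·0 = 90
Kwame: 9·1 + 5·4 + 3·3 + 9·4 + 6·1 + 6·4 + 8·3 = 128
Mei: 9·2 + 5·3 + 3·1 + 9·3 + 6·2 + 6·1 + 8·4 = 113
Yuki: 9·3 + 5·1 + 3·2 + 9·0 + 6·4 + 6·0 + 8·1 = 70
Kwame has the highest Borda score (128).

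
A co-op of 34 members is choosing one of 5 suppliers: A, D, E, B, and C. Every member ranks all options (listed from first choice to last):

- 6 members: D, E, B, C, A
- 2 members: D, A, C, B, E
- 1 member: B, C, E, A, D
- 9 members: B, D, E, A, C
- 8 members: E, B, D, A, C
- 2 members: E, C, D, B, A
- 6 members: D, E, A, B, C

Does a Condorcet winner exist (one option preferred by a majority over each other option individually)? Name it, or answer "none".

Checking pairwise contests:
D beats A 33–1.
B beats D 18–16.
D beats E 23–11.
E beats B 22–12.
A beats C 25–9.
Every option loses at least one head-to-head, so there is no Condorcet winner.

none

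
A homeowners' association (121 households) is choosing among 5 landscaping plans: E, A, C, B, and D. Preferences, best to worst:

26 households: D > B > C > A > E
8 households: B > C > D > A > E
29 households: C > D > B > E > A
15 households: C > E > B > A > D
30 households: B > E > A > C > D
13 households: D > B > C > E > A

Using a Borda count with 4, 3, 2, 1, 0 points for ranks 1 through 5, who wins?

E: 26·0 + 8·0 + 29·1 + 15·3 + 30·3 + 13·1 = 177
A: 26·1 + 8·1 + 29·0 + 15·1 + 30·2 + 13·0 = 109
C: 26·2 + 8·3 + 29·4 + 15·4 + 30·1 + 13·2 = 308
B: 26·3 + 8·4 + 29·2 + 15·2 + 30·4 + 13·3 = 357
D: 26·4 + 8·2 + 29·3 + 15·0 + 30·0 + 13·4 = 259
B has the highest Borda score (357).

B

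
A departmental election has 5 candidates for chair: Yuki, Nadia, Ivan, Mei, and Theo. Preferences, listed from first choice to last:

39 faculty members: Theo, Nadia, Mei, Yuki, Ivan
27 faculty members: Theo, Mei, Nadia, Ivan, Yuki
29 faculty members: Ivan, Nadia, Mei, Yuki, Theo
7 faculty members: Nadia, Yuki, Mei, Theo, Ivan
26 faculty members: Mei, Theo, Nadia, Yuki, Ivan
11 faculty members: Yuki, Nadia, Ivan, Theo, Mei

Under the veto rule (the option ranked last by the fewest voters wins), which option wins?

Nadia

Last-place votes: Yuki 27, Nadia 0, Ivan 72, Mei 11, Theo 29.
Nadia is ranked last by the fewest voters, so Nadia wins.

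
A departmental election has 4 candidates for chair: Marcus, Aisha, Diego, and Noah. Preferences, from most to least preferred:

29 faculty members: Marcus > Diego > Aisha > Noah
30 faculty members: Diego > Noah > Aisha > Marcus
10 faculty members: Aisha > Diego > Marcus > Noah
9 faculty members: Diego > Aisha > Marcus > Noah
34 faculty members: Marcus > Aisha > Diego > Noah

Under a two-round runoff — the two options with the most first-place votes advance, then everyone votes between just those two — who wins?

Round 1 first-place votes: Marcus 63, Aisha 10, Diego 39, Noah 0.
Marcus and Diego advance.
Runoff: Marcus is preferred to Diego by 63 voters; Diego by 49.
Marcus wins the runoff.

Marcus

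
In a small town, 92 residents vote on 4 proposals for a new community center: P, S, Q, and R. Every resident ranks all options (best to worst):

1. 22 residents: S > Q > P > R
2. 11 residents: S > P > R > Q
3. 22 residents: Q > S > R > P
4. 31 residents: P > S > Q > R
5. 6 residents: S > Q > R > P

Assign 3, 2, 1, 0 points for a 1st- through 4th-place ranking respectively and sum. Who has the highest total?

P: 22·1 + 11·2 + 22·0 + 31·3 + 6·0 = 137
S: 22·3 + 11·3 + 22·2 + 31·2 + 6·3 = 223
Q: 22·2 + 11·0 + 22·3 + 31·1 + 6·2 = 153
R: 22·0 + 11·1 + 22·1 + 31·0 + 6·1 = 39
S has the highest Borda score (223).

S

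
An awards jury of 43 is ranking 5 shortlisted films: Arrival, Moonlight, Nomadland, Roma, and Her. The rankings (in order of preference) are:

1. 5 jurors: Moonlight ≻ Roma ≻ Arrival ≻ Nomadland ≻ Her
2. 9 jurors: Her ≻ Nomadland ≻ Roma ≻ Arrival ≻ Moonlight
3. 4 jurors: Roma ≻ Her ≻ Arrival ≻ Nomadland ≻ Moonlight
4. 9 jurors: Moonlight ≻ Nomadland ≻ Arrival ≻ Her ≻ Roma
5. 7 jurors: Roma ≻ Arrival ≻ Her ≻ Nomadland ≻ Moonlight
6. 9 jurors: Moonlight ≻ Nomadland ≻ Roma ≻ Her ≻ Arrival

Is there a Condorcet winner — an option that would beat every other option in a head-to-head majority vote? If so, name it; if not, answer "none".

Moonlight

Moonlight vs Arrival: 23–20 for Moonlight.
Moonlight vs Nomadland: 23–20 for Moonlight.
Moonlight vs Roma: 23–20 for Moonlight.
Moonlight vs Her: 23–20 for Moonlight.
Moonlight beats every other option head-to-head.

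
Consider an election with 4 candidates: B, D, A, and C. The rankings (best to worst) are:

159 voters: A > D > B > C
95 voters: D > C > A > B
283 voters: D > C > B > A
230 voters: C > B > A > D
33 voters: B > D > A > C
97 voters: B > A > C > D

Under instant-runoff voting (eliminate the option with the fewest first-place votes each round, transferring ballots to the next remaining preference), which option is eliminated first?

B

Round 1: B 130, D 378, A 159, C 230. Eliminate B.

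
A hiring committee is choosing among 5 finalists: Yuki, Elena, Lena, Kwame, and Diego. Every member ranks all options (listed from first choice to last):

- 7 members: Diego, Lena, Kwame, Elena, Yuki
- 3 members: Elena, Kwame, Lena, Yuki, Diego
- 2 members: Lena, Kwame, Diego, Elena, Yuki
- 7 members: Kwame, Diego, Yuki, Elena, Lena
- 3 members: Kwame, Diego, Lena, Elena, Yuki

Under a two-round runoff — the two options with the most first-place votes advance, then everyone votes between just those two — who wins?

Round 1 first-place votes: Yuki 0, Elena 3, Lena 2, Kwame 10, Diego 7.
Kwame and Diego advance.
Runoff: Kwame is preferred to Diego by 15 voters; Diego by 7.
Kwame wins the runoff.

Kwame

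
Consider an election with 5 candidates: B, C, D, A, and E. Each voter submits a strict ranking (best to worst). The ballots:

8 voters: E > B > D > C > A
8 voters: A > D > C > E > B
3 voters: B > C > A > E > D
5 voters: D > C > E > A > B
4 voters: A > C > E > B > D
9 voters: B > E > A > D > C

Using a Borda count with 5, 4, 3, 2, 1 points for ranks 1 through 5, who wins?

E

B: 8·4 + 8·1 + 3·5 + 5·1 + 4·2 + 9·5 = 113
C: 8·2 + 8·3 + 3·4 + 5·4 + 4·4 + 9·1 = 97
D: 8·3 + 8·4 + 3·1 + 5·5 + 4·1 + 9·2 = 106
A: 8·1 + 8·5 + 3·3 + 5·2 + 4·5 + 9·3 = 114
E: 8·5 + 8·2 + 3·2 + 5·3 + 4·3 + 9·4 = 125
E has the highest Borda score (125).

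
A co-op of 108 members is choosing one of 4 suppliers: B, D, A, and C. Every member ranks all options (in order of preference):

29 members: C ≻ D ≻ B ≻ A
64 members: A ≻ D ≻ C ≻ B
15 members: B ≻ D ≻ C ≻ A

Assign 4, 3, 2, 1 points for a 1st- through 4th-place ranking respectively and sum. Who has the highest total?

B: 29·2 + 64·1 + 15·4 = 182
D: 29·3 + 64·3 + 15·3 = 324
A: 29·1 + 64·4 + 15·1 = 300
C: 29·4 + 64·2 + 15·2 = 274
D has the highest Borda score (324).

D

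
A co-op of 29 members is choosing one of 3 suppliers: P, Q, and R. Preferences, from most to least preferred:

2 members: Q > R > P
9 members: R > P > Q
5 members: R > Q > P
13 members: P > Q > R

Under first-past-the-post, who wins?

First-place votes: P 13, Q 2, R 14.
R has the most first-place votes.

R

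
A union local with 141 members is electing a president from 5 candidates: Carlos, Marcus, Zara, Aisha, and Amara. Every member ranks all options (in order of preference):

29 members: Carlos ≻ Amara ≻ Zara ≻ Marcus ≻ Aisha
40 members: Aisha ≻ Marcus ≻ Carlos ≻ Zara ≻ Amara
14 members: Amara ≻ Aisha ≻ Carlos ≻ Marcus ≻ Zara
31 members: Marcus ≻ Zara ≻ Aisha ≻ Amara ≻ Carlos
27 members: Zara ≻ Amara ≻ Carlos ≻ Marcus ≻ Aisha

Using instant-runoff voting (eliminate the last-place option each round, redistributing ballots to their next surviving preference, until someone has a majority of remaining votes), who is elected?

Round 1: Carlos 29, Marcus 31, Zara 27, Aisha 40, Amara 14. Eliminate Amara.
Round 2: Carlos 29, Marcus 31, Zara 27, Aisha 54. Eliminate Zara.
Round 3: Carlos 56, Marcus 31, Aisha 54. Eliminate Marcus.
Round 4: Carlos 56, Aisha 85. Aisha has a majority.

Aisha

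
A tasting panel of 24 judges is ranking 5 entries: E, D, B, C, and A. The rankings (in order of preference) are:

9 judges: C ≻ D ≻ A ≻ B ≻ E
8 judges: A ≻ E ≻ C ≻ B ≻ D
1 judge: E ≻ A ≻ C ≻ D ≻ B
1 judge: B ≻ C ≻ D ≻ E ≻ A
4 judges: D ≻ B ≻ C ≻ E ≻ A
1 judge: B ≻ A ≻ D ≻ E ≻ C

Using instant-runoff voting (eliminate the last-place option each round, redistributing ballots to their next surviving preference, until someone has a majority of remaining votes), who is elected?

Round 1: E 1, D 4, B 2, C 9, A 8. Eliminate E.
Round 2: D 4, B 2, C 9, A 9. Eliminate B.
Round 3: D 4, C 10, A 10. Eliminate D.
Round 4: C 14, A 10. C has a majority.

C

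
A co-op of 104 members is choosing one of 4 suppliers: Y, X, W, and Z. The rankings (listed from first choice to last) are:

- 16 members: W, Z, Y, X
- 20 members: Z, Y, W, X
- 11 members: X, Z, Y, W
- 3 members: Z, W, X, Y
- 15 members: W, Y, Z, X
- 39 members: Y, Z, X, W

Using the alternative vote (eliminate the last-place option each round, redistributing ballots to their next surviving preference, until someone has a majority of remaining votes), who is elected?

Y

Round 1: Y 39, X 11, W 31, Z 23. Eliminate X.
Round 2: Y 39, W 31, Z 34. Eliminate W.
Round 3: Y 54, Z 50. Y has a majority.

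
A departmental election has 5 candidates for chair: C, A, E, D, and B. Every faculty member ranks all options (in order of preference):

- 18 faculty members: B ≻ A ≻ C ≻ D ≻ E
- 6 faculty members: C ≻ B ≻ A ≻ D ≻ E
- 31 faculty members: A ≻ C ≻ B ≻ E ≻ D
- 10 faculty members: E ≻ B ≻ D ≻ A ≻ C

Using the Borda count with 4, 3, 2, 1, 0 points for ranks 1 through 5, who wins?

C: 18·2 + 6·4 + 31·3 + 10·0 = 153
A: 18·3 + 6·2 + 31·4 + 10·1 = 200
E: 18·0 + 6·0 + 31·1 + 10·4 = 71
D: 18·1 + 6·1 + 31·0 + 10·2 = 44
B: 18·4 + 6·3 + 31·2 + 10·3 = 182
A has the highest Borda score (200).

A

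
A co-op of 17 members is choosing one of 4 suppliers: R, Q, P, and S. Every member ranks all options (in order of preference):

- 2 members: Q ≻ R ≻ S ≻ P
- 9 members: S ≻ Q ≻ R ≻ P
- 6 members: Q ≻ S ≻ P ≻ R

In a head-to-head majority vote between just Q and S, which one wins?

Voters preferring Q to S: 8; preferring S to Q: 9.
S wins the head-to-head.

S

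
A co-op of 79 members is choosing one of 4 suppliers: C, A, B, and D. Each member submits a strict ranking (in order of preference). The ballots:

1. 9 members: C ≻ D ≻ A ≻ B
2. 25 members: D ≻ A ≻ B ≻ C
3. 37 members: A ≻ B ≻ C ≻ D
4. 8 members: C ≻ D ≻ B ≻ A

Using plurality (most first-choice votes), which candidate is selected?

A

First-place votes: C 17, A 37, B 0, D 25.
A has the most first-place votes.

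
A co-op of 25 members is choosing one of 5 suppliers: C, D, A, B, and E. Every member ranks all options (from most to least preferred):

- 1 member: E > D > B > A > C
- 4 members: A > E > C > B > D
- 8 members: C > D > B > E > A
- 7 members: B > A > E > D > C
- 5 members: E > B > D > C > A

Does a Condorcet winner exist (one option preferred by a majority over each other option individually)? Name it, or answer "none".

B

B vs C: 13–12 for B.
B vs D: 16–9 for B.
B vs A: 21–4 for B.
B vs E: 15–10 for B.
B beats every other option head-to-head.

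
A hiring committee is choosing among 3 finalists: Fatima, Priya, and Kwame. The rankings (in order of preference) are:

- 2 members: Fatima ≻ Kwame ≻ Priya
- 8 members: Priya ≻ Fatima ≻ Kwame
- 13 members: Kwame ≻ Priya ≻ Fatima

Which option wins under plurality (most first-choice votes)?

First-place votes: Fatima 2, Priya 8, Kwame 13.
Kwame has the most first-place votes.

Kwame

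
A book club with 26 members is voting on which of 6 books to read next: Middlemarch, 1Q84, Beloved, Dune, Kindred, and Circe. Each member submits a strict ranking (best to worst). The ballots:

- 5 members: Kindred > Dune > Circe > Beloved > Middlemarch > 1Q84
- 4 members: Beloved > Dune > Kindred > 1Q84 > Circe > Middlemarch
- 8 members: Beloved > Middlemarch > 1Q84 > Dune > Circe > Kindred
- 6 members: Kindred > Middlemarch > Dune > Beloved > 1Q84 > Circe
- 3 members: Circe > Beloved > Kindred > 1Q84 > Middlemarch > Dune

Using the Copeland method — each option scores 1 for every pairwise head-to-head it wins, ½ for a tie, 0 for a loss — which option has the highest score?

Beloved

Middlemarch: beats 1Q84, Dune, and Circe; loses to Beloved and Kindred → score 3.
1Q84: beats Circe; loses to Middlemarch, Beloved, Dune, and Kindred → score 1.
Beloved: beats Middlemarch, 1Q84, Dune, Kindred, and Circe → score 5.
Dune: beats 1Q84 and Circe; loses to Middlemarch, Beloved, and Kindred → score 2.
Kindred: beats Middlemarch, 1Q84, Dune, and Circe; loses to Beloved → score 4.
Circe: loses to Middlemarch, 1Q84, Beloved, Dune, and Kindred → score 0.
Beloved has the best pairwise record.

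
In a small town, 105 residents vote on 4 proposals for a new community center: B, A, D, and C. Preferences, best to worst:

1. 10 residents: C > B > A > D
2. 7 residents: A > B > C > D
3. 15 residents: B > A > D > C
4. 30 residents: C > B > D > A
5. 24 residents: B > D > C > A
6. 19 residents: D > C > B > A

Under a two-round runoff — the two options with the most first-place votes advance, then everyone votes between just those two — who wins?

C

Round 1 first-place votes: B 39, A 7, D 19, C 40.
C and B advance.
Runoff: C is preferred to B by 59 voters; B by 46.
C wins the runoff.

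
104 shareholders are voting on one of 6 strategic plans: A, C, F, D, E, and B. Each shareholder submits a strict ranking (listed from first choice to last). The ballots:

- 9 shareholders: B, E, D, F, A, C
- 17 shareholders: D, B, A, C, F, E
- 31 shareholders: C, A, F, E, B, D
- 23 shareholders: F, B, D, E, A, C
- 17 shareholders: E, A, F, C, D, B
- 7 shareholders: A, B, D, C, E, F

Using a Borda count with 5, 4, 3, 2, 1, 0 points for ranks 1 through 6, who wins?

A: 9·1 + 17·3 + 31·4 + 23·1 + 17·4 + 7·5 = 310
C: 9·0 + 17·2 + 31·5 + 23·0 + 17·2 + 7·2 = 237
F: 9·2 + 17·1 + 31·3 + 23·5 + 17·3 + 7·0 = 294
D: 9·3 + 17·5 + 31·0 + 23·3 + 17·1 + 7·3 = 219
E: 9·4 + 17·0 + 31·2 + 23·2 + 17·5 + 7·1 = 236
B: 9·5 + 17·4 + 31·1 + 23·4 + 17·0 + 7·4 = 264
A has the highest Borda score (310).

A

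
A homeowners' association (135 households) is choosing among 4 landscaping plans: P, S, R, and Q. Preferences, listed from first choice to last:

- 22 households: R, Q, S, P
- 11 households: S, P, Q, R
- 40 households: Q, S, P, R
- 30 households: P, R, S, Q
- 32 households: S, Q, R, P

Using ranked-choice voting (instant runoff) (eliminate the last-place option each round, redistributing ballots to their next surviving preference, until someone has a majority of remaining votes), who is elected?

Round 1: P 30, S 43, R 22, Q 40. Eliminate R.
Round 2: P 30, S 43, Q 62. Eliminate P.
Round 3: S 73, Q 62. S has a majority.

S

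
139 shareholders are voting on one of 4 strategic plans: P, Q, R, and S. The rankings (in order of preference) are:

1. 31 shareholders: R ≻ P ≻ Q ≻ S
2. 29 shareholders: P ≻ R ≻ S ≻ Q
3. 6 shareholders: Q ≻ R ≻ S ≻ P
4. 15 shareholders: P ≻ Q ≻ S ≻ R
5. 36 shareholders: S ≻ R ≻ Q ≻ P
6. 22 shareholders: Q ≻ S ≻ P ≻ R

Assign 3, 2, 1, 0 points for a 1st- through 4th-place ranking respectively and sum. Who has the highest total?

P: 31·2 + 29·3 + 6·0 + 15·3 + 36·0 + 22·1 = 216
Q: 31·1 + 29·0 + 6·3 + 15·2 + 36·1 + 22·3 = 181
R: 31·3 + 29·2 + 6·2 + 15·0 + 36·2 + 22·0 = 235
S: 31·0 + 29·1 + 6·1 + 15·1 + 36·3 + 22·2 = 202
R has the highest Borda score (235).

R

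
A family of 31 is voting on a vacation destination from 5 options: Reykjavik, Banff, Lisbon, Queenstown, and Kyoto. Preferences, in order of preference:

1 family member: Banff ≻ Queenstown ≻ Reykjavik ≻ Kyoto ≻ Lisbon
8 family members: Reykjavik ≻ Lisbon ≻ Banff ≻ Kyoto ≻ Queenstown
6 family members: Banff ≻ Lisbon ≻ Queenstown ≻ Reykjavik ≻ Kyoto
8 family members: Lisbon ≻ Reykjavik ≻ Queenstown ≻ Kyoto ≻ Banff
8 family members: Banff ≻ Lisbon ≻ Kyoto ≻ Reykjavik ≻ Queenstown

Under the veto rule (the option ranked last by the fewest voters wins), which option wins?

Reykjavik

Last-place votes: Reykjavik 0, Banff 8, Lisbon 1, Queenstown 16, Kyoto 6.
Reykjavik is ranked last by the fewest voters, so Reykjavik wins.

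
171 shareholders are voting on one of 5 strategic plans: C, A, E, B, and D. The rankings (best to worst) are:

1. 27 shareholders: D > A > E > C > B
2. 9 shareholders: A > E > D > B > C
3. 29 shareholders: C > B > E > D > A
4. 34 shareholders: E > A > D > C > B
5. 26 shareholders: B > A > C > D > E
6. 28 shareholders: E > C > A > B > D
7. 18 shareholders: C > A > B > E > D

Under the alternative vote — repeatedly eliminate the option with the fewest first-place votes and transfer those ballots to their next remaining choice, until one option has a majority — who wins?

E

Round 1: C 47, A 9, E 62, B 26, D 27. Eliminate A.
Round 2: C 47, E 71, B 26, D 27. Eliminate B.
Round 3: C 73, E 71, D 27. Eliminate D.
Round 4: C 73, E 98. E has a majority.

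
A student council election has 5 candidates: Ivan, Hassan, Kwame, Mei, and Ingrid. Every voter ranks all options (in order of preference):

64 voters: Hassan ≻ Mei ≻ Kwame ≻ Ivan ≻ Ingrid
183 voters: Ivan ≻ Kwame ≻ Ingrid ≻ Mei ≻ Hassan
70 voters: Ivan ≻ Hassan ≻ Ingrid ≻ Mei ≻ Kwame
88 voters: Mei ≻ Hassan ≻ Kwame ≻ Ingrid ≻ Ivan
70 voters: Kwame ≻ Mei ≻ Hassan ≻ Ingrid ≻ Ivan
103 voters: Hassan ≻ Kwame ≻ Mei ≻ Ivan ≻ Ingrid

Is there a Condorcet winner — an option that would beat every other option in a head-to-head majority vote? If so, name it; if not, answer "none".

Checking pairwise contests:
Hassan beats Ivan 325–253.
Mei beats Hassan 341–237.
Hassan beats Kwame 325–253.
Kwame beats Mei 356–222.
Ivan beats Ingrid 420–158.
Every option loses at least one head-to-head, so there is no Condorcet winner.

none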